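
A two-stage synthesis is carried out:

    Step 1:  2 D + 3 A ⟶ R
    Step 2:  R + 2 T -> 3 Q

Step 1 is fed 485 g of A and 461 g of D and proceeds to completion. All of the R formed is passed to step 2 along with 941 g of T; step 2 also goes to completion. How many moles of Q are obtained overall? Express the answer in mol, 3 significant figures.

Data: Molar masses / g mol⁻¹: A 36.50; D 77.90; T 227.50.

Step 1:
n(A) = 485.0 / 36.50 = 13.29 mol
n(D) = 461.0 / 77.90 = 5.918 mol
n/ν → A: 4.430, D: 2.959; D is limiting.
n(R) produced = (1/2) × 5.918 = 2.959 mol
Step 2:
n(R) available = 2.959 mol
n(T) = 941.0 / 227.50 = 4.136 mol
n/ν → R: 2.959, T: 2.068; T is limiting.
n(Q) = (3/2) × 4.136 = 6.204 mol

6.20 mol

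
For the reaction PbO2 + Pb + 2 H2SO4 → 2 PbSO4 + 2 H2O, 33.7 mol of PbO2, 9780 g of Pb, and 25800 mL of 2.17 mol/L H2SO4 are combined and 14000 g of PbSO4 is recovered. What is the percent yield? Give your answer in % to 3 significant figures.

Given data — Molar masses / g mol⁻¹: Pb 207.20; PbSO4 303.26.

n(PbO2) = 33.70 mol
n(Pb) = 9780 / 207.20 = 47.20 mol
n(H2SO4) = 2.17 × 25800/1000 = 55.99 mol
n/ν → PbO2: 33.70, Pb: 47.20, H2SO4: 28.00; H2SO4 is limiting.
theoretical n(PbSO4) = (2/2) × 55.99 = 55.99 mol → 16980 g
% yield = 14000 / 16980 × 100 = 82.45 %

82.5 %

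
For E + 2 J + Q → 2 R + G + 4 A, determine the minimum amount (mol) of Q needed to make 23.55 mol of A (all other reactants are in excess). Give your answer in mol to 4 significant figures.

5.888 mol

n(A) = 23.55 mol
n(Q) = (1/4) × 23.55 = 5.888 mol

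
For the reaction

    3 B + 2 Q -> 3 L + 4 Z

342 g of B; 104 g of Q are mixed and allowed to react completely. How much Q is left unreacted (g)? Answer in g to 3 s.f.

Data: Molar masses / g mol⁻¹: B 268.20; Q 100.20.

n(B) = 342.0 / 268.20 = 1.275 mol
n(Q) = 104.0 / 100.20 = 1.038 mol
n/ν for B = 1.275/3 = 0.4250
n/ν for Q = 1.038/2 = 0.5190
Smallest n/ν is B → limiting reagent.
Q consumed = (2/3) × 1.275 = 0.8500 mol
Q remaining = 1.038 − 0.8500 = 0.1880 mol
mass = 0.1880 × 100.20 = 18.84 g

18.8 g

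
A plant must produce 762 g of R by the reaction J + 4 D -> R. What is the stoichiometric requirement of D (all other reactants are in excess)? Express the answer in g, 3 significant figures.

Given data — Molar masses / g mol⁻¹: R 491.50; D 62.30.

386 g

n(R) = 762 / 491.50 = 1.550 mol
n(D) = (4/1) × 1.550 = 6.200 mol
mass = 6.200 × 62.30 = 386.3 g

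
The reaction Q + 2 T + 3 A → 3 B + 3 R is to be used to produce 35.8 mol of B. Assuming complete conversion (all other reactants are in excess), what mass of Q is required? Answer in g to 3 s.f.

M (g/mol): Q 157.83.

1880 g

n(B) = 35.80 mol
n(Q) = (1/3) × 35.80 = 11.93 mol
mass = 11.93 × 157.83 = 1883 g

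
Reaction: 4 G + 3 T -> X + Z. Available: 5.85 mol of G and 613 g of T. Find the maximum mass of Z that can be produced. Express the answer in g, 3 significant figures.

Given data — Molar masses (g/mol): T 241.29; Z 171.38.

145 g

n(G) = 5.850 mol
n(T) = 613.0 / 241.29 = 2.541 mol
n/ν for G = 5.850/4 = 1.463
n/ν for T = 2.541/3 = 0.8470
Smallest n/ν is T → limiting reagent.
n(Z) = (1/3) × 2.541 = 0.8470 mol
mass = 0.8470 × 171.38 = 145.2 g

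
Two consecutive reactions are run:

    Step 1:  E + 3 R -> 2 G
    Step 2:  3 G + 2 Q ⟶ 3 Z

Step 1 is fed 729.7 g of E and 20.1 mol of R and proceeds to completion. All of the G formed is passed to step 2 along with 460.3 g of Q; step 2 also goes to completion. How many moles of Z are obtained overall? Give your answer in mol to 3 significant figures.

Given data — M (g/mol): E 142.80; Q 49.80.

Step 1:
n(E) = 729.7 / 142.80 = 5.110 mol
n(R) = 20.10 mol
n/ν → E: 5.110, R: 6.700; E is limiting.
n(G) produced = (2/1) × 5.110 = 10.22 mol
Step 2:
n(G) available = 10.22 mol
n(Q) = 460.3 / 49.80 = 9.243 mol
n/ν → G: 3.407, Q: 4.622; G is limiting.
n(Z) = (3/3) × 10.22 = 10.22 mol

10.2 mol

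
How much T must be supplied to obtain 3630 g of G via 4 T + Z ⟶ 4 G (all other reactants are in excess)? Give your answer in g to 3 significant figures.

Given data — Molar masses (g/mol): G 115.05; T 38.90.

n(G) = 3630 / 115.05 = 31.55 mol
n(T) = (4/4) × 31.55 = 31.55 mol
mass = 31.55 × 38.90 = 1227 g

1230 g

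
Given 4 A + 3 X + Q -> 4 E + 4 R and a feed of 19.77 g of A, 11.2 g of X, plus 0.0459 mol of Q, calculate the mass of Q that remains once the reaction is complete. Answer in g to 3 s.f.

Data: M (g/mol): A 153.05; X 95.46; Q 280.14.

n(A) = 19.77 / 153.05 = 0.1292 mol
n(X) = 11.20 / 95.46 = 0.1173 mol
n(Q) = 0.04590 mol
n/ν for A = 0.1292/4 = 0.03230
n/ν for X = 0.1173/3 = 0.03910
n/ν for Q = 0.04590/1 = 0.04590
Smallest n/ν is A → limiting reagent.
Q consumed = (1/4) × 0.1292 = 0.03230 mol
Q remaining = 0.04590 − 0.03230 = 0.01360 mol
mass = 0.01360 × 280.14 = 3.810 g

3.81 g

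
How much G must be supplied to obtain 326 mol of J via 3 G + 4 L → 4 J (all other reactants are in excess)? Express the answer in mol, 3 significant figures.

n(J) = 326.0 mol
n(G) = (3/4) × 326.0 = 244.5 mol

245 mol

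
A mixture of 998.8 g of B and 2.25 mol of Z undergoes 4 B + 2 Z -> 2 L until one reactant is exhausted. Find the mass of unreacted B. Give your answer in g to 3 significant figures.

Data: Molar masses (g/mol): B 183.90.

171 g

n(B) = 998.8 / 183.90 = 5.431 mol
n(Z) = 2.250 mol
n/ν for B = 5.431/4 = 1.358
n/ν for Z = 2.250/2 = 1.125
Smallest n/ν is Z → limiting reagent.
B consumed = (4/2) × 2.250 = 4.500 mol
B remaining = 5.431 − 4.500 = 0.9310 mol
mass = 0.9310 × 183.90 = 171.2 g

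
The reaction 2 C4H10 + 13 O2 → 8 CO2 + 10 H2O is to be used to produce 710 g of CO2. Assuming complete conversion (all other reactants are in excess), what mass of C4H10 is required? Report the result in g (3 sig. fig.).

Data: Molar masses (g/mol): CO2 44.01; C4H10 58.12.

n(CO2) = 710 / 44.01 = 16.13 mol
n(C4H10) = (2/8) × 16.13 = 4.033 mol
mass = 4.033 × 58.12 = 234.4 g

234 g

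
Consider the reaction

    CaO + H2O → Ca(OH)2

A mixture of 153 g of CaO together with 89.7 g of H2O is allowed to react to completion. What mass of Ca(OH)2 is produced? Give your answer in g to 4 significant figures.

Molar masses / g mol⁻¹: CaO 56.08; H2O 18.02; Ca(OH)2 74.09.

n(CaO) = 153.0 / 56.08 = 2.728 mol
n(H2O) = 89.70 / 18.02 = 4.978 mol
n/ν for CaO = 2.728/1 = 2.728
n/ν for H2O = 4.978/1 = 4.978
Smallest n/ν is CaO → limiting reagent.
n(Ca(OH)2) = (1/1) × 2.728 = 2.728 mol
mass = 2.728 × 74.09 = 202.1 g

202.1 g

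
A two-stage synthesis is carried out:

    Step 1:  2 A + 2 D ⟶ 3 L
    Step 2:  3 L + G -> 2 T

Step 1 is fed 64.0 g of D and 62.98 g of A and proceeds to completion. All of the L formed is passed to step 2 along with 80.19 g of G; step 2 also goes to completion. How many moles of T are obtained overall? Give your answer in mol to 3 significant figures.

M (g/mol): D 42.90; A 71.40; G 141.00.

0.882 mol

Step 1:
n(D) = 64.00 / 42.90 = 1.492 mol
n(A) = 62.98 / 71.40 = 0.8821 mol
n/ν → D: 0.7460, A: 0.4411; A is limiting.
n(L) produced = (3/2) × 0.8821 = 1.323 mol
Step 2:
n(L) available = 1.323 mol
n(G) = 80.19 / 141.00 = 0.5687 mol
n/ν → L: 0.4410, G: 0.5687; L is limiting.
n(T) = (2/3) × 1.323 = 0.8820 mol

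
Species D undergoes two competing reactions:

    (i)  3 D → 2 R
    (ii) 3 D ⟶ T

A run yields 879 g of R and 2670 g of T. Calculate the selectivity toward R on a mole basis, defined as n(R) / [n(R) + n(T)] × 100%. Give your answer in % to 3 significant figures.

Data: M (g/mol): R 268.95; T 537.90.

39.7 %

n(R) = 879 / 268.95 = 3.268 mol
n(T) = 2670 / 537.90 = 4.964 mol
selectivity = 3.268/(3.268+4.964) × 100 = 39.70 %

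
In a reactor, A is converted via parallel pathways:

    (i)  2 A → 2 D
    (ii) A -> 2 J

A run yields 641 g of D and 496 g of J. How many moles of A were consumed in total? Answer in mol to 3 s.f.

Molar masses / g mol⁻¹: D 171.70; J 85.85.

n(D) = 641 / 171.70 = 3.733 mol
n(J) = 496 / 85.85 = 5.778 mol
n(A) via (i) = (2/2)×3.733 = 3.733 mol
n(A) via (ii) = (1/2)×5.778 = 2.889 mol
total n(A) = 3.733 + 2.889 = 6.622 mol

6.62 mol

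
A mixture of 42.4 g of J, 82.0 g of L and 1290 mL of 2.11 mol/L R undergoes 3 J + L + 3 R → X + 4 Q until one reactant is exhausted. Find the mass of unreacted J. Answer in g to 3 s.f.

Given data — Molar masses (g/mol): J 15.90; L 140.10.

14.5 g

n(J) = 42.40 / 15.90 = 2.667 mol
n(L) = 82.00 / 140.10 = 0.5853 mol
n(R) = 2.11 × 1290/1000 = 2.722 mol
n/ν for J = 2.667/3 = 0.8890
n/ν for L = 0.5853/1 = 0.5853
n/ν for R = 2.722/3 = 0.9073
Smallest n/ν is L → limiting reagent.
J consumed = (3/1) × 0.5853 = 1.756 mol
J remaining = 2.667 − 1.756 = 0.9110 mol
mass = 0.9110 × 15.90 = 14.48 g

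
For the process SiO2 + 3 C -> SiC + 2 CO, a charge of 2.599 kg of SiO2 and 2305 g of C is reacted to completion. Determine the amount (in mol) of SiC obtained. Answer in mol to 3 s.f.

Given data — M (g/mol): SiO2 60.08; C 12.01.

43.3 mol

n(SiO2) = 2.599×1000 / 60.08 = 43.26 mol
n(C) = 2305 / 12.01 = 191.9 mol
n/ν for SiO2 = 43.26/1 = 43.26
n/ν for C = 191.9/3 = 63.97
Smallest n/ν is SiO2 → limiting reagent.
n(SiC) = (1/1) × 43.26 = 43.26 mol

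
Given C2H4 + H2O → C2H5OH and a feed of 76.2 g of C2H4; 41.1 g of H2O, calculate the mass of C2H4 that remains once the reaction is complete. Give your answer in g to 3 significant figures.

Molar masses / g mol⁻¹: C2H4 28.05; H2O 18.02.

n(C2H4) = 76.20 / 28.05 = 2.717 mol
n(H2O) = 41.10 / 18.02 = 2.281 mol
n/ν → C2H4: 2.717, H2O: 2.281; H2O is limiting.
C2H4 consumed = (1/1) × 2.281 = 2.281 mol
C2H4 remaining = 2.717 − 2.281 = 0.4360 mol
mass = 0.4360 × 28.05 = 12.23 g

12.2 g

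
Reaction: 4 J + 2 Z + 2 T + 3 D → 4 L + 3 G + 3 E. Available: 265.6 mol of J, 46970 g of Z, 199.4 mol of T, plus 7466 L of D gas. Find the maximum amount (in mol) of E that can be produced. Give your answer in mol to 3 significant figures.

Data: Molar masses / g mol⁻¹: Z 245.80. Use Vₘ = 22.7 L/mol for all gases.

n(J) = 265.6 mol
n(Z) = 46970 / 245.80 = 191.1 mol
n(T) = 199.4 mol
n(D) = 7466 / 22.7 = 328.9 mol
n/ν → J: 66.40, Z: 95.55, T: 99.70, D: 109.6; J is limiting.
n(E) = (3/4) × 265.6 = 199.2 mol

199 mol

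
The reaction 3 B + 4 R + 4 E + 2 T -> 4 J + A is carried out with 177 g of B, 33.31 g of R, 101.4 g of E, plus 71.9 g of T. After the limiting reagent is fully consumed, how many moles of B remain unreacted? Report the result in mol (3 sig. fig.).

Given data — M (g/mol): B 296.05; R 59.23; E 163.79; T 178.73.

n(B) = 177.0 / 296.05 = 0.5979 mol
n(R) = 33.31 / 59.23 = 0.5624 mol
n(E) = 101.4 / 163.79 = 0.6191 mol
n(T) = 71.90 / 178.73 = 0.4023 mol
n/ν → B: 0.1993, R: 0.1406, E: 0.1548, T: 0.2012; R is limiting.
B consumed = (3/4) × 0.5624 = 0.4218 mol
B remaining = 0.5979 − 0.4218 = 0.1761 mol

0.176 mol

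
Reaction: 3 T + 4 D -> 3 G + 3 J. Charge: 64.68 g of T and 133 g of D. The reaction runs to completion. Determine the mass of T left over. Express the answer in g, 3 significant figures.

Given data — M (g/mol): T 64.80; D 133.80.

16.4 g

n(T) = 64.68 / 64.80 = 0.9981 mol
n(D) = 133.0 / 133.80 = 0.9940 mol
n/ν for T = 0.9981/3 = 0.3327
n/ν for D = 0.9940/4 = 0.2485
Smallest n/ν is D → limiting reagent.
T consumed = (3/4) × 0.9940 = 0.7455 mol
T remaining = 0.9981 − 0.7455 = 0.2526 mol
mass = 0.2526 × 64.80 = 16.37 g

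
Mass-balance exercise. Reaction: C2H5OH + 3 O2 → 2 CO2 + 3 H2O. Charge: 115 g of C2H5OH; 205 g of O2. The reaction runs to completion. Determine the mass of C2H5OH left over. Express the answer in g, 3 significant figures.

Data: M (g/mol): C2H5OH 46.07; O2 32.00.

n(C2H5OH) = 115.0 / 46.07 = 2.496 mol
n(O2) = 205.0 / 32.00 = 6.406 mol
n/ν for C2H5OH = 2.496/1 = 2.496
n/ν for O2 = 6.406/3 = 2.135
Smallest n/ν is O2 → limiting reagent.
C2H5OH consumed = (1/3) × 6.406 = 2.135 mol
C2H5OH remaining = 2.496 − 2.135 = 0.3610 mol
mass = 0.3610 × 46.07 = 16.63 g

16.6 g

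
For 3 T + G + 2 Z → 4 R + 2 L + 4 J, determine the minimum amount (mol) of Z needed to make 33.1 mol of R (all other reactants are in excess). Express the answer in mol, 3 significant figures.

n(R) = 33.10 mol
n(Z) = (2/4) × 33.10 = 16.55 mol

16.6 mol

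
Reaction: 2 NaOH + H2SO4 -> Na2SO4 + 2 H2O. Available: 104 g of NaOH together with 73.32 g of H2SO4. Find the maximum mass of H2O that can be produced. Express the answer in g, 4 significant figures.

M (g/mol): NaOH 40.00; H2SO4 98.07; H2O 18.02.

n(NaOH) = 104.0 / 40.00 = 2.600 mol
n(H2SO4) = 73.32 / 98.07 = 0.7476 mol
n/ν for NaOH = 2.600/2 = 1.300
n/ν for H2SO4 = 0.7476/1 = 0.7476
Smallest n/ν is H2SO4 → limiting reagent.
n(H2O) = (2/1) × 0.7476 = 1.495 mol
mass = 1.495 × 18.02 = 26.94 g

26.94 g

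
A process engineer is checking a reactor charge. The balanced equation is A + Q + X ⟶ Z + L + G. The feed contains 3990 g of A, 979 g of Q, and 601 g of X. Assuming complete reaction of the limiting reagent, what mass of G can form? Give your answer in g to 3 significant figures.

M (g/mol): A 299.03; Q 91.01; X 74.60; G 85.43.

n(A) = 3990 / 299.03 = 13.34 mol
n(Q) = 979.0 / 91.01 = 10.76 mol
n(X) = 601.0 / 74.60 = 8.056 mol
n/ν → A: 13.34, Q: 10.76, X: 8.056; X is limiting.
n(G) = (1/1) × 8.056 = 8.056 mol
mass = 8.056 × 85.43 = 688.2 g

688 g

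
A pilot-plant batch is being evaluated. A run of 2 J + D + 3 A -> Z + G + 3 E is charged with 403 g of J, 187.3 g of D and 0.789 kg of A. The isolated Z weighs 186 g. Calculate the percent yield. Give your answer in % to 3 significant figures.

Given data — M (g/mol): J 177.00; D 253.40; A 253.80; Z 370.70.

n(J) = 403.0 / 177.00 = 2.277 mol
n(D) = 187.3 / 253.40 = 0.7391 mol
n(A) = 0.7890×1000 / 253.80 = 3.109 mol
n/ν for J = 2.277/2 = 1.139
n/ν for D = 0.7391/1 = 0.7391
n/ν for A = 3.109/3 = 1.036
Smallest n/ν is D → limiting reagent.
theoretical n(Z) = (1/1) × 0.7391 = 0.7391 mol → 274.0 g
% yield = 186 / 274.0 × 100 = 67.88 %

67.9 %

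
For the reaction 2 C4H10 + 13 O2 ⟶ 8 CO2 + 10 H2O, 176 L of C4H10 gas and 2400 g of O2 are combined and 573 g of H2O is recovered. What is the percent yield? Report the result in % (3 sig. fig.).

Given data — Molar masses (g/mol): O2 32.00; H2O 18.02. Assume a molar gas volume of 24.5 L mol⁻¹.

n(C4H10) = 176.0 / 24.5 = 7.184 mol
n(O2) = 2400 / 32.00 = 75.00 mol
n/ν for C4H10 = 7.184/2 = 3.592
n/ν for O2 = 75.00/13 = 5.769
Smallest n/ν is C4H10 → limiting reagent.
theoretical n(H2O) = (10/2) × 7.184 = 35.92 mol → 647.3 g
% yield = 573 / 647.3 × 100 = 88.52 %

88.5 %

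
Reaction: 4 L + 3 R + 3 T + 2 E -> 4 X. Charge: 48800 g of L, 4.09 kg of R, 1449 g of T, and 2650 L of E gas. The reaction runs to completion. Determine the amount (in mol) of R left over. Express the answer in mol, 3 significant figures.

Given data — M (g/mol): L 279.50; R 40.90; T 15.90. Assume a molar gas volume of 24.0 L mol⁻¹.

8.87 mol

n(L) = 48800 / 279.50 = 174.6 mol
n(R) = 4.090×1000 / 40.90 = 100.0 mol
n(T) = 1449 / 15.90 = 91.13 mol
n(E) = 2650 / 24.0 = 110.4 mol
n/ν for L = 174.6/4 = 43.65
n/ν for R = 100.0/3 = 33.33
n/ν for T = 91.13/3 = 30.38
n/ν for E = 110.4/2 = 55.20
Smallest n/ν is T → limiting reagent.
R consumed = (3/3) × 91.13 = 91.13 mol
R remaining = 100.0 − 91.13 = 8.870 mol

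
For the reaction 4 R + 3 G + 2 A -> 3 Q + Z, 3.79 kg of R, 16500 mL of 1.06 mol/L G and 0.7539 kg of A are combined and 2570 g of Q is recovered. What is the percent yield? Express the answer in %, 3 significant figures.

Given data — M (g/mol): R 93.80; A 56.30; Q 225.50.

65.2 %

n(R) = 3.790×1000 / 93.80 = 40.41 mol
n(G) = 1.06 × 16500/1000 = 17.49 mol
n(A) = 0.7539×1000 / 56.30 = 13.39 mol
n/ν for R = 40.41/4 = 10.10
n/ν for G = 17.49/3 = 5.830
n/ν for A = 13.39/2 = 6.695
Smallest n/ν is G → limiting reagent.
theoretical n(Q) = (3/3) × 17.49 = 17.49 mol → 3944 g
% yield = 2570 / 3944 × 100 = 65.16 %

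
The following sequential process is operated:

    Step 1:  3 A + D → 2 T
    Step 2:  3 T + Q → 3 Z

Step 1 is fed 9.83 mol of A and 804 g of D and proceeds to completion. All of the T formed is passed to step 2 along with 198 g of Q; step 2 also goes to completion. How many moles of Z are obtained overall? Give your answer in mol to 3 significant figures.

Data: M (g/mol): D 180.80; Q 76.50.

6.55 mol

Step 1:
n(A) = 9.830 mol
n(D) = 804.0 / 180.80 = 4.447 mol
n/ν for A = 9.830/3 = 3.277
n/ν for D = 4.447/1 = 4.447
Smallest n/ν is A → limiting reagent.
n(T) produced = (2/3) × 9.830 = 6.553 mol
Step 2:
n(T) available = 6.553 mol
n(Q) = 198.0 / 76.50 = 2.588 mol
n/ν for T = 6.553/3 = 2.184
n/ν for Q = 2.588/1 = 2.588
Smallest n/ν is T → limiting reagent.
n(Z) = (3/3) × 6.553 = 6.553 mol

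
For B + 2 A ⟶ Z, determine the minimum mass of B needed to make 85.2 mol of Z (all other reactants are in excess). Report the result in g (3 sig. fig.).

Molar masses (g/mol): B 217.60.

18500 g

n(Z) = 85.20 mol
n(B) = (1/1) × 85.20 = 85.20 mol
mass = 85.20 × 217.60 = 18540 g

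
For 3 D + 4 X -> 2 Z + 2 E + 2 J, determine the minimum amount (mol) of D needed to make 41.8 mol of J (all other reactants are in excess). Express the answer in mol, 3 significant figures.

n(J) = 41.80 mol
n(D) = (3/2) × 41.80 = 62.70 mol

62.7 mol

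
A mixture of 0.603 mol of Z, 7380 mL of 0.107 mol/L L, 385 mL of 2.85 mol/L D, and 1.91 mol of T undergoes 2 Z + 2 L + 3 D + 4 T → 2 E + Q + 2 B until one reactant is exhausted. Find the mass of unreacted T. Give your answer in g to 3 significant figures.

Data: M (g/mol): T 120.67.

85.0 g

n(Z) = 0.6030 mol
n(L) = 0.107 × 7380/1000 = 0.7897 mol
n(D) = 2.85 × 385.0/1000 = 1.097 mol
n(T) = 1.910 mol
n/ν → Z: 0.3015, L: 0.3949, D: 0.3657, T: 0.4775; Z is limiting.
T consumed = (4/2) × 0.6030 = 1.206 mol
T remaining = 1.910 − 1.206 = 0.7040 mol
mass = 0.7040 × 120.67 = 84.95 g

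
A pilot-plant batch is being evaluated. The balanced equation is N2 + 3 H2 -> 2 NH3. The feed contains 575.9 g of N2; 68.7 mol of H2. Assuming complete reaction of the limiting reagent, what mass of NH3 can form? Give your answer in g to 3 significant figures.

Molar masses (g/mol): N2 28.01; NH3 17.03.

700 g

n(N2) = 575.9 / 28.01 = 20.56 mol
n(H2) = 68.70 mol
n/ν for N2 = 20.56/1 = 20.56
n/ν for H2 = 68.70/3 = 22.90
Smallest n/ν is N2 → limiting reagent.
n(NH3) = (2/1) × 20.56 = 41.12 mol
mass = 41.12 × 17.03 = 700.3 g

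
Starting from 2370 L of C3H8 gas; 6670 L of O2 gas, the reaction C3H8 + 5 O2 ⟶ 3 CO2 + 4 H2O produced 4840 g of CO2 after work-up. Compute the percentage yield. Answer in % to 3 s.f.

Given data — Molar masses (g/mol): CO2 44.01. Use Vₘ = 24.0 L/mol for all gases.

n(C3H8) = 2370 / 24.0 = 98.75 mol
n(O2) = 6670 / 24.0 = 277.9 mol
n/ν → C3H8: 98.75, O2: 55.58; O2 is limiting.
theoretical n(CO2) = (3/5) × 277.9 = 166.7 mol → 7336 g
% yield = 4840 / 7336 × 100 = 65.98 %

66.0 %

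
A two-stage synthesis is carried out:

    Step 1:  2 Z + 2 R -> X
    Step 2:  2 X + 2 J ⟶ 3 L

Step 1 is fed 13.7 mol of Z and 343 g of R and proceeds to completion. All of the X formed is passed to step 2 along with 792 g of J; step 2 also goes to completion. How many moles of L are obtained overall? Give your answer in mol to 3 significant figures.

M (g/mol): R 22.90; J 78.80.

10.3 mol

Step 1:
n(Z) = 13.70 mol
n(R) = 343.0 / 22.90 = 14.98 mol
n/ν for Z = 13.70/2 = 6.850
n/ν for R = 14.98/2 = 7.490
Smallest n/ν is Z → limiting reagent.
n(X) produced = (1/2) × 13.70 = 6.850 mol
Step 2:
n(X) available = 6.850 mol
n(J) = 792.0 / 78.80 = 10.05 mol
n/ν for X = 6.850/2 = 3.425
n/ν for J = 10.05/2 = 5.025
Smallest n/ν is X → limiting reagent.
n(L) = (3/2) × 6.850 = 10.28 mol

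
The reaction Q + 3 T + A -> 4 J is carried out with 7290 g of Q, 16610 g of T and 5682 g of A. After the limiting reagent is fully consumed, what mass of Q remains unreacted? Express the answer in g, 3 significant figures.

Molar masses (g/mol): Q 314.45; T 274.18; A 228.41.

940 g

n(Q) = 7290 / 314.45 = 23.18 mol
n(T) = 16610 / 274.18 = 60.58 mol
n(A) = 5682 / 228.41 = 24.88 mol
n/ν for Q = 23.18/1 = 23.18
n/ν for T = 60.58/3 = 20.19
n/ν for A = 24.88/1 = 24.88
Smallest n/ν is T → limiting reagent.
Q consumed = (1/3) × 60.58 = 20.19 mol
Q remaining = 23.18 − 20.19 = 2.990 mol
mass = 2.990 × 314.45 = 940.2 g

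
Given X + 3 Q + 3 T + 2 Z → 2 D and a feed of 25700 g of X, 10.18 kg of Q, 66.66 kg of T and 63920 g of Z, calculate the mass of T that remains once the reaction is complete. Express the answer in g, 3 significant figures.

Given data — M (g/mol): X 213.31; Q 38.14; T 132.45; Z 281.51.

31300 g

n(X) = 25700 / 213.31 = 120.5 mol
n(Q) = 10.18×1000 / 38.14 = 266.9 mol
n(T) = 66.66×1000 / 132.45 = 503.3 mol
n(Z) = 63920 / 281.51 = 227.1 mol
n/ν for X = 120.5/1 = 120.5
n/ν for Q = 266.9/3 = 88.97
n/ν for T = 503.3/3 = 167.8
n/ν for Z = 227.1/2 = 113.6
Smallest n/ν is Q → limiting reagent.
T consumed = (3/3) × 266.9 = 266.9 mol
T remaining = 503.3 − 266.9 = 236.4 mol
mass = 236.4 × 132.45 = 31310 g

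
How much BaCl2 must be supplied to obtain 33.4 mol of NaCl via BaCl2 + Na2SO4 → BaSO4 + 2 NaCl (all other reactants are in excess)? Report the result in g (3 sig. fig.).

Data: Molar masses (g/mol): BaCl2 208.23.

n(NaCl) = 33.40 mol
n(BaCl2) = (1/2) × 33.40 = 16.70 mol
mass = 16.70 × 208.23 = 3477 g

3480 g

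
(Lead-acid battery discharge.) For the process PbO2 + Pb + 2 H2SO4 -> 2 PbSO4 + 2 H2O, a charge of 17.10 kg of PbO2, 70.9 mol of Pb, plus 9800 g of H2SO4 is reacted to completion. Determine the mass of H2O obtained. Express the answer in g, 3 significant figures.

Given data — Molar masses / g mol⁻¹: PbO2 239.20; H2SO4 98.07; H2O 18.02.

1800 g

n(PbO2) = 17.10×1000 / 239.20 = 71.49 mol
n(Pb) = 70.90 mol
n(H2SO4) = 9800 / 98.07 = 99.93 mol
n/ν for PbO2 = 71.49/1 = 71.49
n/ν for Pb = 70.90/1 = 70.90
n/ν for H2SO4 = 99.93/2 = 49.97
Smallest n/ν is H2SO4 → limiting reagent.
n(H2O) = (2/2) × 99.93 = 99.93 mol
mass = 99.93 × 18.02 = 1801 g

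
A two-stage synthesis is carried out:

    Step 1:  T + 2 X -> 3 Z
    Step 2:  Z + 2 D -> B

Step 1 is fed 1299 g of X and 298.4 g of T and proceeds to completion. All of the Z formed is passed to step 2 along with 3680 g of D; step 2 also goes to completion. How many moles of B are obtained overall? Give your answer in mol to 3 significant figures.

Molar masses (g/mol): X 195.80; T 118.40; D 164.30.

Step 1:
n(X) = 1299 / 195.80 = 6.634 mol
n(T) = 298.4 / 118.40 = 2.520 mol
n/ν for X = 6.634/2 = 3.317
n/ν for T = 2.520/1 = 2.520
Smallest n/ν is T → limiting reagent.
n(Z) produced = (3/1) × 2.520 = 7.560 mol
Step 2:
n(Z) available = 7.560 mol
n(D) = 3680 / 164.30 = 22.40 mol
n/ν for Z = 7.560/1 = 7.560
n/ν for D = 22.40/2 = 11.20
Smallest n/ν is Z → limiting reagent.
n(B) = (1/1) × 7.560 = 7.560 mol

7.56 mol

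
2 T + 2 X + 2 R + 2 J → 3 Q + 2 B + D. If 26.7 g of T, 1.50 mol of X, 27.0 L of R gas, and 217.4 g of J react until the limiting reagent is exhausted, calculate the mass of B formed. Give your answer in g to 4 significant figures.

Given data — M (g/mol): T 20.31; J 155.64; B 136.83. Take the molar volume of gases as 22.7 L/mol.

n(T) = 26.70 / 20.31 = 1.315 mol
n(X) = 1.500 mol
n(R) = 27.00 / 22.7 = 1.189 mol
n(J) = 217.4 / 155.64 = 1.397 mol
n/ν → T: 0.6575, X: 0.7500, R: 0.5945, J: 0.6985; R is limiting.
n(B) = (2/2) × 1.189 = 1.189 mol
mass = 1.189 × 136.83 = 162.7 g

162.7 g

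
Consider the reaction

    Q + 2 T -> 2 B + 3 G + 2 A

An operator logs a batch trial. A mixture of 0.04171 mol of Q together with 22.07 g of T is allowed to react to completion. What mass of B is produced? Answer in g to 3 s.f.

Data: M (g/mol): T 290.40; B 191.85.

14.6 g

n(Q) = 0.04171 mol
n(T) = 22.07 / 290.40 = 0.07600 mol
n/ν → Q: 0.04171, T: 0.03800; T is limiting.
n(B) = (2/2) × 0.07600 = 0.07600 mol
mass = 0.07600 × 191.85 = 14.58 g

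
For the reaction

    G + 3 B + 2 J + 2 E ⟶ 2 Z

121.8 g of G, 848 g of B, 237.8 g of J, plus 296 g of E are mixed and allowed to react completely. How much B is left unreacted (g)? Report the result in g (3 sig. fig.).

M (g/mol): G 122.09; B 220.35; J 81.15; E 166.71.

261 g

n(G) = 121.8 / 122.09 = 0.9976 mol
n(B) = 848.0 / 220.35 = 3.848 mol
n(J) = 237.8 / 81.15 = 2.930 mol
n(E) = 296.0 / 166.71 = 1.776 mol
n/ν → G: 0.9976, B: 1.283, J: 1.465, E: 0.8880; E is limiting.
B consumed = (3/2) × 1.776 = 2.664 mol
B remaining = 3.848 − 2.664 = 1.184 mol
mass = 1.184 × 220.35 = 260.9 g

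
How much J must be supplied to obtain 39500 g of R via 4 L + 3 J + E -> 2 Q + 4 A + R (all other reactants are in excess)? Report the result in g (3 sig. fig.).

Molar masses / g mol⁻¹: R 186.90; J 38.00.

n(R) = 39500 / 186.90 = 211.3 mol
n(J) = (3/1) × 211.3 = 633.9 mol
mass = 633.9 × 38.00 = 24090 g

24100 g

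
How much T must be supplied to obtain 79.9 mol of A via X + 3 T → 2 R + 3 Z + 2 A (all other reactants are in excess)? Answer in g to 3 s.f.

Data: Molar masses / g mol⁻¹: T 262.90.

n(A) = 79.90 mol
n(T) = (3/2) × 79.90 = 119.9 mol
mass = 119.9 × 262.90 = 31520 g

31500 g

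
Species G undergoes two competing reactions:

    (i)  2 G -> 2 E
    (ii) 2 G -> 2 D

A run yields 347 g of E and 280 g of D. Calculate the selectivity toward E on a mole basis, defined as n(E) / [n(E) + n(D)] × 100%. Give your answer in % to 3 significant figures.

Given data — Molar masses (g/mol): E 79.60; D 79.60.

55.3 %

n(E) = 347 / 79.60 = 4.359 mol
n(D) = 280 / 79.60 = 3.518 mol
selectivity = 4.359/(4.359+3.518) × 100 = 55.34 %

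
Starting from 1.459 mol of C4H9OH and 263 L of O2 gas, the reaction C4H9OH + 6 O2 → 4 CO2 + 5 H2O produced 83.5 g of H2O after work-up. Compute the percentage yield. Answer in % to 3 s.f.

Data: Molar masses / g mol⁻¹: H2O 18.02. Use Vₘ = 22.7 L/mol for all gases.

n(C4H9OH) = 1.459 mol
n(O2) = 263.0 / 22.7 = 11.59 mol
n/ν → C4H9OH: 1.459, O2: 1.932; C4H9OH is limiting.
theoretical n(H2O) = (5/1) × 1.459 = 7.295 mol → 131.5 g
% yield = 83.5 / 131.5 × 100 = 63.50 %

63.5 %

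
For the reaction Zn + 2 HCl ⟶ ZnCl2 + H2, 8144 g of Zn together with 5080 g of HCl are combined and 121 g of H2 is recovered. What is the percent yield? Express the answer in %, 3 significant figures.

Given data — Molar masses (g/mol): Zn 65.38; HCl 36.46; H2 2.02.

n(Zn) = 8144 / 65.38 = 124.6 mol
n(HCl) = 5080 / 36.46 = 139.3 mol
n/ν for Zn = 124.6/1 = 124.6
n/ν for HCl = 139.3/2 = 69.65
Smallest n/ν is HCl → limiting reagent.
theoretical n(H2) = (1/2) × 139.3 = 69.65 mol → 140.7 g
% yield = 121 / 140.7 × 100 = 86.00 %

86.0 %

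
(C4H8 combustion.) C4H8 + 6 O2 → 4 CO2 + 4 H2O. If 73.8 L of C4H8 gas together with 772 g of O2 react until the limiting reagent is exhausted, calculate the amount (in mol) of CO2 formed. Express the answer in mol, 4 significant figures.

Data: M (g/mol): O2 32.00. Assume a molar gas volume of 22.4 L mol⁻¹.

13.18 mol

n(C4H8) = 73.80 / 22.4 = 3.295 mol
n(O2) = 772.0 / 32.00 = 24.13 mol
n/ν → C4H8: 3.295, O2: 4.022; C4H8 is limiting.
n(CO2) = (4/1) × 3.295 = 13.18 mol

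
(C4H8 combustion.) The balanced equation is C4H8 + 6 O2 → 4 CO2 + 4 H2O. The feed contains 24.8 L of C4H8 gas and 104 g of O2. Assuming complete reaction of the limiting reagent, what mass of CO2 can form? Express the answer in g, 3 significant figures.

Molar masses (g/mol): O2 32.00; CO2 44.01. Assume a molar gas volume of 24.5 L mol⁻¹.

n(C4H8) = 24.80 / 24.5 = 1.012 mol
n(O2) = 104.0 / 32.00 = 3.250 mol
n/ν → C4H8: 1.012, O2: 0.5417; O2 is limiting.
n(CO2) = (4/6) × 3.250 = 2.167 mol
mass = 2.167 × 44.01 = 95.37 g

95.4 g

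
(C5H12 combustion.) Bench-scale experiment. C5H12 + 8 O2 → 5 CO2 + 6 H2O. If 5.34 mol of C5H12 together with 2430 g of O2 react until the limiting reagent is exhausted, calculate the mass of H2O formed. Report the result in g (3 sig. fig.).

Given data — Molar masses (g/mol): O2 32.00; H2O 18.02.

n(C5H12) = 5.340 mol
n(O2) = 2430 / 32.00 = 75.94 mol
n/ν → C5H12: 5.340, O2: 9.493; C5H12 is limiting.
n(H2O) = (6/1) × 5.340 = 32.04 mol
mass = 32.04 × 18.02 = 577.4 g

577 g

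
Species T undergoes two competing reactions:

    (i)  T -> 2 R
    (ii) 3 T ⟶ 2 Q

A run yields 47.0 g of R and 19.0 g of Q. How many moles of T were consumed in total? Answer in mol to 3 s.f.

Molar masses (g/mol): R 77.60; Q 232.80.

0.425 mol

n(R) = 47.0 / 77.60 = 0.6057 mol
n(Q) = 19.0 / 232.80 = 0.08162 mol
n(T) via (i) = (1/2)×0.6057 = 0.3029 mol
n(T) via (ii) = (3/2)×0.08162 = 0.1224 mol
total n(T) = 0.3029 + 0.1224 = 0.4253 mol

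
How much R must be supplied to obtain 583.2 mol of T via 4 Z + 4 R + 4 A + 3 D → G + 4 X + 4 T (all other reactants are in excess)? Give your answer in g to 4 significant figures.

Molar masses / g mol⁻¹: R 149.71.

n(T) = 583.2 mol
n(R) = (4/4) × 583.2 = 583.2 mol
mass = 583.2 × 149.71 = 87310 g

87310 g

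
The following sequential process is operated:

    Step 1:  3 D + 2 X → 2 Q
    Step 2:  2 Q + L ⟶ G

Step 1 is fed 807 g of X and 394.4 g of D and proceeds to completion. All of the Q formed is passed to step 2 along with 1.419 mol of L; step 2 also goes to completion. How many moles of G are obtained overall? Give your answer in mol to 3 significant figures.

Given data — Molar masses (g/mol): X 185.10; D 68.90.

Step 1:
n(X) = 807.0 / 185.10 = 4.360 mol
n(D) = 394.4 / 68.90 = 5.724 mol
n/ν for X = 4.360/2 = 2.180
n/ν for D = 5.724/3 = 1.908
Smallest n/ν is D → limiting reagent.
n(Q) produced = (2/3) × 5.724 = 3.816 mol
Step 2:
n(Q) available = 3.816 mol
n(L) = 1.419 mol
n/ν for Q = 3.816/2 = 1.908
n/ν for L = 1.419/1 = 1.419
Smallest n/ν is L → limiting reagent.
n(G) = (1/1) × 1.419 = 1.419 mol

1.42 mol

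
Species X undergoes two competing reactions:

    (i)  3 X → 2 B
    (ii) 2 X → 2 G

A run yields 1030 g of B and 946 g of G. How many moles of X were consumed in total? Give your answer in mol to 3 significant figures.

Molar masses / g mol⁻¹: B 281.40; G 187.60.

n(B) = 1030 / 281.40 = 3.660 mol
n(G) = 946 / 187.60 = 5.043 mol
n(X) via (i) = (3/2)×3.660 = 5.490 mol
n(X) via (ii) = (2/2)×5.043 = 5.043 mol
total n(X) = 5.490 + 5.043 = 10.53 mol

10.5 mol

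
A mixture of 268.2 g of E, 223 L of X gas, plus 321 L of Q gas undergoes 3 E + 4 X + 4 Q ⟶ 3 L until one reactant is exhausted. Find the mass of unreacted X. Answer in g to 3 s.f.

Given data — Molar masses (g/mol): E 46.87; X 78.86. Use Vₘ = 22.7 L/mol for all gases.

n(E) = 268.2 / 46.87 = 5.722 mol
n(X) = 223.0 / 22.7 = 9.824 mol
n(Q) = 321.0 / 22.7 = 14.14 mol
n/ν → E: 1.907, X: 2.456, Q: 3.535; E is limiting.
X consumed = (4/3) × 5.722 = 7.629 mol
X remaining = 9.824 − 7.629 = 2.195 mol
mass = 2.195 × 78.86 = 173.1 g

173 g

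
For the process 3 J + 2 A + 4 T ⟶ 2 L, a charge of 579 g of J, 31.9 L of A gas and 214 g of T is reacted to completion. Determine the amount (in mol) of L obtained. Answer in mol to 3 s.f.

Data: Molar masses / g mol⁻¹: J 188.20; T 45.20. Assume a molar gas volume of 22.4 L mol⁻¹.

n(J) = 579.0 / 188.20 = 3.077 mol
n(A) = 31.90 / 22.4 = 1.424 mol
n(T) = 214.0 / 45.20 = 4.735 mol
n/ν → J: 1.026, A: 0.7120, T: 1.184; A is limiting.
n(L) = (2/2) × 1.424 = 1.424 mol

1.42 mol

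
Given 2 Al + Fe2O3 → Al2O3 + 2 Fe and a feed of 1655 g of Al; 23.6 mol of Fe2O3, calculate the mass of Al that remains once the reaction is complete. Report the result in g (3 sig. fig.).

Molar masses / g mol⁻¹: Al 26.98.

382 g

n(Al) = 1655 / 26.98 = 61.34 mol
n(Fe2O3) = 23.60 mol
n/ν for Al = 61.34/2 = 30.67
n/ν for Fe2O3 = 23.60/1 = 23.60
Smallest n/ν is Fe2O3 → limiting reagent.
Al consumed = (2/1) × 23.60 = 47.20 mol
Al remaining = 61.34 − 47.20 = 14.14 mol
mass = 14.14 × 26.98 = 381.5 g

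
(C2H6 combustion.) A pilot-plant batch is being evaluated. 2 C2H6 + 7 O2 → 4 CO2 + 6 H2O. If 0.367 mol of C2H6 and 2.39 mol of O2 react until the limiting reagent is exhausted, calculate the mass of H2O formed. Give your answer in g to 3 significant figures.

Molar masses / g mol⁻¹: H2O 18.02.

n(C2H6) = 0.3670 mol
n(O2) = 2.390 mol
n/ν → C2H6: 0.1835, O2: 0.3414; C2H6 is limiting.
n(H2O) = (6/2) × 0.3670 = 1.101 mol
mass = 1.101 × 18.02 = 19.84 g

19.8 g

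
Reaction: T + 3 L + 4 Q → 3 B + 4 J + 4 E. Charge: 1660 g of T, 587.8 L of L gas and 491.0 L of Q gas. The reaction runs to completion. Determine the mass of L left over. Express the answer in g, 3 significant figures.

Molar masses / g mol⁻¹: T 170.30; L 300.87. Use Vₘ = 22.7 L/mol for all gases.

2910 g

n(T) = 1660 / 170.30 = 9.748 mol
n(L) = 587.8 / 22.7 = 25.89 mol
n(Q) = 491.0 / 22.7 = 21.63 mol
n/ν for T = 9.748/1 = 9.748
n/ν for L = 25.89/3 = 8.630
n/ν for Q = 21.63/4 = 5.408
Smallest n/ν is Q → limiting reagent.
L consumed = (3/4) × 21.63 = 16.22 mol
L remaining = 25.89 − 16.22 = 9.670 mol
mass = 9.670 × 300.87 = 2909 g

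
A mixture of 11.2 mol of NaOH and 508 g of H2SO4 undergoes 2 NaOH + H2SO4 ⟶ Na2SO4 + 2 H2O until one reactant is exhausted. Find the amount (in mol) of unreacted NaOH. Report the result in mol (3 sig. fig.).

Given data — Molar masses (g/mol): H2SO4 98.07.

n(NaOH) = 11.20 mol
n(H2SO4) = 508.0 / 98.07 = 5.180 mol
n/ν for NaOH = 11.20/2 = 5.600
n/ν for H2SO4 = 5.180/1 = 5.180
Smallest n/ν is H2SO4 → limiting reagent.
NaOH consumed = (2/1) × 5.180 = 10.36 mol
NaOH remaining = 11.20 − 10.36 = 0.8400 mol

0.840 mol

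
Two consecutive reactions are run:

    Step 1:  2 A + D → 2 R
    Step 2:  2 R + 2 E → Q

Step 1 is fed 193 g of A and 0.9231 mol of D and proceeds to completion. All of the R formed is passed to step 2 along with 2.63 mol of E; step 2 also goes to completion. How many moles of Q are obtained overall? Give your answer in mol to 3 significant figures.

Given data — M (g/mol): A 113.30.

0.852 mol

Step 1:
n(A) = 193.0 / 113.30 = 1.703 mol
n(D) = 0.9231 mol
n/ν for A = 1.703/2 = 0.8515
n/ν for D = 0.9231/1 = 0.9231
Smallest n/ν is A → limiting reagent.
n(R) produced = (2/2) × 1.703 = 1.703 mol
Step 2:
n(R) available = 1.703 mol
n(E) = 2.630 mol
n/ν for R = 1.703/2 = 0.8515
n/ν for E = 2.630/2 = 1.315
Smallest n/ν is R → limiting reagent.
n(Q) = (1/2) × 1.703 = 0.8515 mol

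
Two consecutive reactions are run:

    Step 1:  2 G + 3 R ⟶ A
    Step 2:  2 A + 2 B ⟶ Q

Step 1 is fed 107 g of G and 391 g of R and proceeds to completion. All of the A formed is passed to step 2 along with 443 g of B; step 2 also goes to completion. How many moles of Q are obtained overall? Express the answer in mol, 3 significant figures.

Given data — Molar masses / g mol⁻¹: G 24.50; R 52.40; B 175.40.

1.09 mol

Step 1:
n(G) = 107.0 / 24.50 = 4.367 mol
n(R) = 391.0 / 52.40 = 7.462 mol
n/ν for G = 4.367/2 = 2.184
n/ν for R = 7.462/3 = 2.487
Smallest n/ν is G → limiting reagent.
n(A) produced = (1/2) × 4.367 = 2.184 mol
Step 2:
n(A) available = 2.184 mol
n(B) = 443.0 / 175.40 = 2.526 mol
n/ν for A = 2.184/2 = 1.092
n/ν for B = 2.526/2 = 1.263
Smallest n/ν is A → limiting reagent.
n(Q) = (1/2) × 2.184 = 1.092 mol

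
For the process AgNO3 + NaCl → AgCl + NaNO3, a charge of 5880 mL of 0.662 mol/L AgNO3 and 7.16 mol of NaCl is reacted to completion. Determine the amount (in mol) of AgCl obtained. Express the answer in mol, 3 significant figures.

3.89 mol

n(AgNO3) = 0.662 × 5880/1000 = 3.893 mol
n(NaCl) = 7.160 mol
n/ν → AgNO3: 3.893, NaCl: 7.160; AgNO3 is limiting.
n(AgCl) = (1/1) × 3.893 = 3.893 mol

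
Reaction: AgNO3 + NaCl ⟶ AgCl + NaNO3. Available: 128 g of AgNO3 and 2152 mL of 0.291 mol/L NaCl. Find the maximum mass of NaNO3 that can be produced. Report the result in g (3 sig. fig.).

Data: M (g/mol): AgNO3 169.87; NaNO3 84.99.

53.2 g

n(AgNO3) = 128.0 / 169.87 = 0.7535 mol
n(NaCl) = 0.291 × 2152/1000 = 0.6262 mol
n/ν → AgNO3: 0.7535, NaCl: 0.6262; NaCl is limiting.
n(NaNO3) = (1/1) × 0.6262 = 0.6262 mol
mass = 0.6262 × 84.99 = 53.22 g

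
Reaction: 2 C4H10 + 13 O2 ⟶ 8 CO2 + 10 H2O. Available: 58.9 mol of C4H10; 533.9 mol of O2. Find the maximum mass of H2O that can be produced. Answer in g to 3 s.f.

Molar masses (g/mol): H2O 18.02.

5310 g

n(C4H10) = 58.90 mol
n(O2) = 533.9 mol
n/ν → C4H10: 29.45, O2: 41.07; C4H10 is limiting.
n(H2O) = (10/2) × 58.90 = 294.5 mol
mass = 294.5 × 18.02 = 5307 g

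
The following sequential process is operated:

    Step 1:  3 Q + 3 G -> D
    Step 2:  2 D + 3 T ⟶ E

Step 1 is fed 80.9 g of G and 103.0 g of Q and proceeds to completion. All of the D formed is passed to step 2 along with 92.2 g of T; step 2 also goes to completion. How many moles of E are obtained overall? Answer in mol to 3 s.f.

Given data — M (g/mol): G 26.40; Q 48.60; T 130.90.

0.235 mol

Step 1:
n(G) = 80.90 / 26.40 = 3.064 mol
n(Q) = 103.0 / 48.60 = 2.119 mol
n/ν → G: 1.021, Q: 0.7063; Q is limiting.
n(D) produced = (1/3) × 2.119 = 0.7063 mol
Step 2:
n(D) available = 0.7063 mol
n(T) = 92.20 / 130.90 = 0.7044 mol
n/ν → D: 0.3532, T: 0.2348; T is limiting.
n(E) = (1/3) × 0.7044 = 0.2348 mol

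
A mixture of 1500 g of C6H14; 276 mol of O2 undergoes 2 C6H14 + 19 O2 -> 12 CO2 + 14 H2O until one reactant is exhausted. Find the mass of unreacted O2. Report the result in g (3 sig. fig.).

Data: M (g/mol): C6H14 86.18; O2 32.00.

3540 g

n(C6H14) = 1500 / 86.18 = 17.41 mol
n(O2) = 276.0 mol
n/ν for C6H14 = 17.41/2 = 8.705
n/ν for O2 = 276.0/19 = 14.53
Smallest n/ν is C6H14 → limiting reagent.
O2 consumed = (19/2) × 17.41 = 165.4 mol
O2 remaining = 276.0 − 165.4 = 110.6 mol
mass = 110.6 × 32.00 = 3539 g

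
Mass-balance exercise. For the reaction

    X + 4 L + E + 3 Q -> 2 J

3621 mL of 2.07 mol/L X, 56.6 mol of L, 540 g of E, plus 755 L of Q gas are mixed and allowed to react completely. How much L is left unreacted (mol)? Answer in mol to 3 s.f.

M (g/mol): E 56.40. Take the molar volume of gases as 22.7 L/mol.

n(X) = 2.07 × 3621/1000 = 7.495 mol
n(L) = 56.60 mol
n(E) = 540.0 / 56.40 = 9.574 mol
n(Q) = 755.0 / 22.7 = 33.26 mol
n/ν → X: 7.495, L: 14.15, E: 9.574, Q: 11.09; X is limiting.
L consumed = (4/1) × 7.495 = 29.98 mol
L remaining = 56.60 − 29.98 = 26.62 mol

26.6 mol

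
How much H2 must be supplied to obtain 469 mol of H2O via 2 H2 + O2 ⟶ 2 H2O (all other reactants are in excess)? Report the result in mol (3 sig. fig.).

n(H2O) = 469.0 mol
n(H2) = (2/2) × 469.0 = 469.0 mol

469 mol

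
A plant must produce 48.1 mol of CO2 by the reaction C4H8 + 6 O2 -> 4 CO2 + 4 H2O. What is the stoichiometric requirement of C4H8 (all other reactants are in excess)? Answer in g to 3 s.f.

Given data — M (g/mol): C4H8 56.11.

n(CO2) = 48.10 mol
n(C4H8) = (1/4) × 48.10 = 12.03 mol
mass = 12.03 × 56.11 = 675.0 g

675 g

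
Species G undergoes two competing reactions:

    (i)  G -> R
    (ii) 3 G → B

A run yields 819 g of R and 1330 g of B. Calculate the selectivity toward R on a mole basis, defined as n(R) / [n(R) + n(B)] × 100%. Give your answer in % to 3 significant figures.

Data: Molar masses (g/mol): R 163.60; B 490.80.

n(R) = 819 / 163.60 = 5.006 mol
n(B) = 1330 / 490.80 = 2.710 mol
selectivity = 5.006/(5.006+2.710) × 100 = 64.88 %

64.9 %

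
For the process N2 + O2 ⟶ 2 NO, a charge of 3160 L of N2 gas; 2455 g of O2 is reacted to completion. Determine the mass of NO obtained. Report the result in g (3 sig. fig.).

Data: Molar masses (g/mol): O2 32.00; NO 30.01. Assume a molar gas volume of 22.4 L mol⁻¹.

n(N2) = 3160 / 22.4 = 141.1 mol
n(O2) = 2455 / 32.00 = 76.72 mol
n/ν → N2: 141.1, O2: 76.72; O2 is limiting.
n(NO) = (2/1) × 76.72 = 153.4 mol
mass = 153.4 × 30.01 = 4604 g

4600 g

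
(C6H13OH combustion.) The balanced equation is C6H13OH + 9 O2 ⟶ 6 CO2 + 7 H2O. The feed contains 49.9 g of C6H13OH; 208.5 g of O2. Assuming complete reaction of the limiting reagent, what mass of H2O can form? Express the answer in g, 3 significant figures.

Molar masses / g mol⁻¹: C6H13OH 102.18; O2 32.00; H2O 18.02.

n(C6H13OH) = 49.90 / 102.18 = 0.4884 mol
n(O2) = 208.5 / 32.00 = 6.516 mol
n/ν → C6H13OH: 0.4884, O2: 0.7240; C6H13OH is limiting.
n(H2O) = (7/1) × 0.4884 = 3.419 mol
mass = 3.419 × 18.02 = 61.61 g

61.6 g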